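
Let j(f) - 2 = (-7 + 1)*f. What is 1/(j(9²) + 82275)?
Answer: 1/81791 ≈ 1.2226e-5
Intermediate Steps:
j(f) = 2 - 6*f (j(f) = 2 + (-7 + 1)*f = 2 - 6*f)
1/(j(9²) + 82275) = 1/((2 - 6*9²) + 82275) = 1/((2 - 6*81) + 82275) = 1/((2 - 486) + 82275) = 1/(-484 + 82275) = 1/81791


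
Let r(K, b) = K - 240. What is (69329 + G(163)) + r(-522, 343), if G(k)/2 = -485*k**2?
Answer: -25703363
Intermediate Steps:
r(K, b) = -240 + K
G(k) = -970*k**2 (G(k) = 2*(-485*k**2) = -970*k**2)
(69329 + G(163)) + r(-522, 343) = (69329 - 970*163**2) + (-240 - 522) = (69329 - 970*26569) - 762 = (69329 - 25771930) - 762 = -25702601 - 762 = -25703363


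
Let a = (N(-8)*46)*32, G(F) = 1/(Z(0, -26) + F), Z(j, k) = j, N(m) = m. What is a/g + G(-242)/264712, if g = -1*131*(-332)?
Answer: -188593545849/696527685392 ≈ -0.27076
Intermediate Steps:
G(F) = 1/F (G(F) = 1/(0 + F) = 1/F)
g = 43492 (g = -131*(-332) = 43492)
a = -11776 (a = -8*46*32 = -368*32 = -11776)
a/g + G(-242)/264712 = -11776/43492 + 1/(-242*264712) = -11776*1/43492 - 1/242*1/264712 = -2944/10873 - 1/64060304 = -188593545849/696527685392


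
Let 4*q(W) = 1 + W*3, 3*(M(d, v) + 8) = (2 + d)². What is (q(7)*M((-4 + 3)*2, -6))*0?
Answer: 0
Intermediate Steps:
M(d, v) = -8 + (2 + d)²/3
q(W) = ¼ + 3*W/4 (q(W) = (1 + W*3)/4 = (1 + 3*W)/4 = ¼ + 3*W/4)
(q(7)*M((-4 + 3)*2, -6))*0 = ((¼ + (¾)*7)*(-8 + (2 + (-4 + 3)*2)²/3))*0 = ((¼ + 21/4)*(-8 + (2 - 1*2)²/3))*0 = (11*(-8 + (2 - 2)²/3)/2)*0 = (11*(-8 + (⅓)*0²)/2)*0 = (11*(-8 + (⅓)*0)/2)*0 = (11*(-8 + 0)/2)*0 = ((11/2)*(-8))*0 = -44*0 = 0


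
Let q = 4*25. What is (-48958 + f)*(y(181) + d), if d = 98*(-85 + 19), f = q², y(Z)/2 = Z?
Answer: 237877548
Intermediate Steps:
q = 100
y(Z) = 2*Z
f = 10000 (f = 100² = 10000)
d = -6468 (d = 98*(-66) = -6468)
(-48958 + f)*(y(181) + d) = (-48958 + 10000)*(2*181 - 6468) = -38958*(362 - 6468) = -38958*(-6106) = 237877548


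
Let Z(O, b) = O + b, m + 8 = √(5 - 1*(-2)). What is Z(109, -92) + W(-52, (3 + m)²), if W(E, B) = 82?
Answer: 99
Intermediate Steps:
m = -8 + √7 (m = -8 + √(5 - 1*(-2)) = -8 + √(5 + 2) = -8 + √7 ≈ -5.3542)
Z(109, -92) + W(-52, (3 + m)²) = (109 - 92) + 82 = 17 + 82 = 99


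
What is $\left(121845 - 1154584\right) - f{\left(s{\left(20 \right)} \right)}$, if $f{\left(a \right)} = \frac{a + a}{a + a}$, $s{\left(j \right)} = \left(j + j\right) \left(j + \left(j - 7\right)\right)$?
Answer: $-1032740$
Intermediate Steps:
$s{\left(j \right)} = 2 j \left(-7 + 2 j\right)$ ($s{\left(j \right)} = 2 j \left(j + \left(j - 7\right)\right) = 2 j \left(j + \left(-7 + j\right)\right) = 2 j \left(-7 + 2 j\right)$)
$f{\left(a \right)} = 1$ ($f{\left(a \right)} = \frac{2 a}{2 a} = 2 a \frac{1}{2 a} = 1$)
$\left(121845 - 1154584\right) - f{\left(s{\left(20 \right)} \right)} = \left(121845 - 1154584\right) - 1 = -1032739 - 1 = -1032740$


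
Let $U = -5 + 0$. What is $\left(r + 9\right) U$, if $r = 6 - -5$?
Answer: $-100$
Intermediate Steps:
$r = 11$ ($r = 6 + 5 = 11$)
$U = -5$
$\left(r + 9\right) U = \left(11 + 9\right) \left(-5\right) = 20 \left(-5\right) = -100$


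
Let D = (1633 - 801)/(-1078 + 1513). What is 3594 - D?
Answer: 1562558/435 ≈ 3592.1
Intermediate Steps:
D = 832/435 ≈ 1.9126
3594 - D = 3594 - 1*832/435 = 3594 - 832/435 = 1562558/435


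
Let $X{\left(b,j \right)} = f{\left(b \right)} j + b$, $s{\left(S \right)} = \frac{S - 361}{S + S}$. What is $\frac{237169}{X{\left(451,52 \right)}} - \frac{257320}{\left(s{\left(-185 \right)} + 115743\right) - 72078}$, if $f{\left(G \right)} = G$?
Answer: $\frac{389019332881}{96547778547} \approx 4.0293$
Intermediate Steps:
$s{\left(S \right)} = \frac{-361 + S}{2 S}$
$X{\left(b,j \right)} = b + b j$ ($X{\left(b,j \right)} = b j + b = b + b j$)
$\frac{237169}{X{\left(451,52 \right)}} - \frac{257320}{\left(s{\left(-185 \right)} + 115743\right) - 72078} = \frac{237169}{451 \left(1 + 52\right)} - \frac{257320}{\left(\frac{-361 - 185}{2 \left(-185\right)} + 115743\right) - 72078} = \frac{237169}{451 \cdot 53} - \frac{257320}{\left(\frac{1}{2} \left(- \frac{1}{185}\right) \left(-546\right) + 115743\right) - 72078} = \frac{237169}{23903} - \frac{257320}{\left(\frac{273}{185} + 115743\right) - 72078} = 237169 \cdot \frac{1}{23903} - \frac{257320}{\frac{21412728}{185} - 72078} = \frac{237169}{23903} - \frac{257320}{\frac{8078298}{185}} = \frac{237169}{23903} - \frac{23802100}{4039149} = \frac{389019332881}{96547778547}$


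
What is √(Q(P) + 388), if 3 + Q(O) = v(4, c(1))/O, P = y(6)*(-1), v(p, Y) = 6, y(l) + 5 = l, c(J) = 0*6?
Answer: √379 ≈ 19.468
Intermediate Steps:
c(J) = 0
y(l) = -5 + l
P = -1 (P = (-5 + 6)*(-1) = 1*(-1) = -1)
Q(O) = -3 + 6/O
√(Q(P) + 388) = √((-3 + 6/(-1)) + 388) = √((-3 + 6*(-1)) + 388) = √((-3 - 6) + 388) = √(-9 + 388) = √379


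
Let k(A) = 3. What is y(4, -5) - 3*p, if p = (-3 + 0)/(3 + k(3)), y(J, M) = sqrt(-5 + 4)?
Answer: 3/2 + I ≈ 1.5 + 1.0*I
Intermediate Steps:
y(J, M) = I (y(J, M) = sqrt(-1) = I)
p = -1/2 (p = (-3 + 0)/(3 + 3) = -3/6 = -3*1/6 = -1/2 ≈ -0.50000)
y(4, -5) - 3*p = I - 3*(-1/2) = I + 3/2 = 3/2 + I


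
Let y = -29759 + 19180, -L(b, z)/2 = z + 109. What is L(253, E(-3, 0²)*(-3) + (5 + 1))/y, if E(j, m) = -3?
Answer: 248/10579 ≈ 0.023443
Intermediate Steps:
L(b, z) = -218 - 2*z (L(b, z) = -2*(z + 109) = -2*(109 + z) = -218 - 2*z)
y = -10579
L(253, E(-3, 0²)*(-3) + (5 + 1))/y = (-218 - 2*(-3*(-3) + (5 + 1)))/(-10579) = (-218 - 2*(9 + 6))*(-1/10579) = (-218 - 2*15)*(-1/10579) = (-218 - 30)*(-1/10579) = -248*(-1/10579) = 248/10579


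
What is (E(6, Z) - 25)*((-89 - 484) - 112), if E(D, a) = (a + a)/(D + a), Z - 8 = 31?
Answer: 47813/3 ≈ 15938.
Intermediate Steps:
Z = 39 (Z = 8 + 31 = 39)
E(D, a) = 2*a/(D + a) (E(D, a) = (2*a)/(D + a) = 2*a/(D + a))
(E(6, Z) - 25)*((-89 - 484) - 112) = (2*39/(6 + 39) - 25)*((-89 - 484) - 112) = (2*39/45 - 25)*(-573 - 112) = (2*39*(1/45) - 25)*(-685) = (26/15 - 25)*(-685) = -349/15*(-685) = 47813/3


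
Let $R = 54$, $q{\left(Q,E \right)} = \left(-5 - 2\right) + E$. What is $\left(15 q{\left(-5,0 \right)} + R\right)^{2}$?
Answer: $2601$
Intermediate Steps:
$q{\left(Q,E \right)} = -7 + E$
$\left(15 q{\left(-5,0 \right)} + R\right)^{2} = \left(15 \left(-7 + 0\right) + 54\right)^{2} = \left(15 \left(-7\right) + 54\right)^{2} = \left(-105 + 54\right)^{2} = \left(-51\right)^{2} = 2601$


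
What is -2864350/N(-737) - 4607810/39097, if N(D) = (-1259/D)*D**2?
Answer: -4387496058180/36277441651 ≈ -120.94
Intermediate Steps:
N(D) = -1259*D
-2864350/N(-737) - 4607810/39097 = -2864350/((-1259*(-737))) - 4607810/39097 = -2864350/927883 - 4607810*1/39097 = -2864350*1/927883 - 4607810/39097 = -2864350/927883 - 4607810/39097 = -4387496058180/36277441651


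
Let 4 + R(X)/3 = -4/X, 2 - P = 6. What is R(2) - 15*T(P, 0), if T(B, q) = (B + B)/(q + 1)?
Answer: 102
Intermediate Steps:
P = -4 (P = 2 - 1*6 = 2 - 6 = -4)
T(B, q) = 2*B/(1 + q) (T(B, q) = (2*B)/(1 + q) = 2*B/(1 + q))
R(X) = -12 - 12/X (R(X) = -12 + 3*(-4/X) = -12 - 12/X)
R(2) - 15*T(P, 0) = (-12 - 12/2) - 30*(-4)/(1 + 0) = (-12 - 12*½) - 30*(-4)/1 = (-12 - 6) - 30*(-4) = -18 - 15*(-8) = -18 + 120 = 102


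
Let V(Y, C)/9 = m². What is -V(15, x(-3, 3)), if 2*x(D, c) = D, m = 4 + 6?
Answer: -900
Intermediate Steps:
m = 10
x(D, c) = D/2
V(Y, C) = 900 (V(Y, C) = 9*10² = 9*100 = 900)
-V(15, x(-3, 3)) = -1*900 = -900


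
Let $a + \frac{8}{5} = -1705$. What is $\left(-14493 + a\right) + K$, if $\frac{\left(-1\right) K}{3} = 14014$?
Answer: $- \frac{291208}{5} \approx -58242.0$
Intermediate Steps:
$K = -42042$ ($K = \left(-3\right) 14014 = -42042$)
$a = - \frac{8533}{5}$ ($a = - \frac{8}{5} - 1705 = - \frac{8533}{5} \approx -1706.6$)
$\left(-14493 + a\right) + K = \left(-14493 - \frac{8533}{5}\right) - 42042 = - \frac{80998}{5} - 42042 = - \frac{291208}{5}$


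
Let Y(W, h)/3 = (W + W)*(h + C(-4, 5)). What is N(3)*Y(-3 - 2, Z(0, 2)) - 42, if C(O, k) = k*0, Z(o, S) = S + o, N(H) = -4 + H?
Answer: 18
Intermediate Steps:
C(O, k) = 0
Y(W, h) = 6*W*h (Y(W, h) = 3*((W + W)*(h + 0)) = 3*((2*W)*h) = 3*(2*W*h) = 6*W*h)
N(3)*Y(-3 - 2, Z(0, 2)) - 42 = (-4 + 3)*(6*(-3 - 2)*(2 + 0)) - 42 = -6*(-5)*2 - 42 = -1*(-60) - 42 = 60 - 42 = 18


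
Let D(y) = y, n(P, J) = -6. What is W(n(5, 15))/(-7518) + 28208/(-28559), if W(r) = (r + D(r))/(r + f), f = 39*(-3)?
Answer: -4347445870/4401484521 ≈ -0.98772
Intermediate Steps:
f = -117
W(r) = 2*r/(-117 + r) (W(r) = (r + r)/(r - 117) = (2*r)/(-117 + r) = 2*r/(-117 + r))
W(n(5, 15))/(-7518) + 28208/(-28559) = (2*(-6)/(-117 - 6))/(-7518) + 28208/(-28559) = (2*(-6)/(-123))*(-1/7518) + 28208*(-1/28559) = (2*(-6)*(-1/123))*(-1/7518) - 28208/28559 = (4/41)*(-1/7518) - 28208/28559 = -2/154119 - 28208/28559 = -4347445870/4401484521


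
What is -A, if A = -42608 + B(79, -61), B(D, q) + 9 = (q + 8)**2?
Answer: 39808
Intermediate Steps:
B(D, q) = -9 + (8 + q)**2 (B(D, q) = -9 + (q + 8)**2 = -9 + (8 + q)**2)
A = -39808 (A = -42608 + (-9 + (8 - 61)**2) = -42608 + (-9 + (-53)**2) = -42608 + (-9 + 2809) = -42608 + 2800 = -39808)
-A = -1*(-39808) = 39808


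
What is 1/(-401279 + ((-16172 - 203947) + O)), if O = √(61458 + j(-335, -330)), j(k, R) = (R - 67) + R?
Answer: -621398/386135413673 - √60731/386135413673 ≈ -1.6099e-6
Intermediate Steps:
j(k, R) = -67 + 2*R (j(k, R) = (-67 + R) + R = -67 + 2*R)
O = √60731 (O = √(61458 + (-67 + 2*(-330))) = √(61458 + (-67 - 660)) = √(61458 - 727) = √60731 ≈ 246.44)
1/(-401279 + ((-16172 - 203947) + O)) = 1/(-401279 + ((-16172 - 203947) + √60731)) = 1/(-401279 + (-220119 + √60731)) = 1/(-621398 + √60731)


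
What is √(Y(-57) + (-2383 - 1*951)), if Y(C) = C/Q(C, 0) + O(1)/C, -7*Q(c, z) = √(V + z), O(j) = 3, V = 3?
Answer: √(-1203593 + 48013*√3)/19 ≈ 55.711*I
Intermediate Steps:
Q(c, z) = -√(3 + z)/7
Y(C) = 3/C - 7*C*√3/3 (Y(C) = C/((-√(3 + 0)/7)) + 3/C = C/((-√3/7)) + 3/C = C*(-7*√3/3) + 3/C = -7*C*√3/3 + 3/C = 3/C - 7*C*√3/3)
√(Y(-57) + (-2383 - 1*951)) = √((3/(-57) - 7/3*(-57)*√3) + (-2383 - 1*951)) = √((3*(-1/57) + 133*√3) + (-2383 - 951)) = √((-1/19 + 133*√3) - 3334) = √(-63347/19 + 133*√3)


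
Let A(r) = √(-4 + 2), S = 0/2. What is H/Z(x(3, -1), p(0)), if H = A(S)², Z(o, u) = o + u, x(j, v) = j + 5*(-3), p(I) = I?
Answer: ⅙ ≈ 0.16667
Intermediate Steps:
S = 0 (S = 0*(½) = 0)
x(j, v) = -15 + j (x(j, v) = j - 15 = -15 + j)
A(r) = I*√2 (A(r) = √(-2) = I*√2)
H = -2 (H = (I*√2)² = -2)
H/Z(x(3, -1), p(0)) = -2/((-15 + 3) + 0) = -2/(-12 + 0) = -2/(-12) = -2*(-1/12) = ⅙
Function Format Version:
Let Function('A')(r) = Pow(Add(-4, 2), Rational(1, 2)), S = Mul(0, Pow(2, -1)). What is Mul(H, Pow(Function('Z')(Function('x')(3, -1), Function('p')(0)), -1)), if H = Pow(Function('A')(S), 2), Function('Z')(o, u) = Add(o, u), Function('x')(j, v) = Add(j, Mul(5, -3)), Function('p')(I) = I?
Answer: Rational(1, 6) ≈ 0.16667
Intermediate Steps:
S = 0 (S = Mul(0, Rational(1, 2)) = 0)
Function('x')(j, v) = Add(-15, j) (Function('x')(j, v) = Add(j, -15) = Add(-15, j))
Function('A')(r) = Mul(I, Pow(2, Rational(1, 2))) (Function('A')(r) = Pow(-2, Rational(1, 2)) = Mul(I, Pow(2, Rational(1, 2))))
H = -2 (H = Pow(Mul(I, Pow(2, Rational(1, 2))), 2) = -2)
Mul(H, Pow(Function('Z')(Function('x')(3, -1), Function('p')(0)), -1)) = Mul(-2, Pow(Add(Add(-15, 3), 0), -1)) = Mul(-2, Pow(Add(-12, 0), -1)) = Mul(-2, Pow(-12, -1)) = Mul(-2, Rational(-1, 12)) = Rational(1, 6)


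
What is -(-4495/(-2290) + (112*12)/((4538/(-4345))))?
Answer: 1335246889/1039202 ≈ 1284.9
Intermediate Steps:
-(-4495/(-2290) + (112*12)/((4538/(-4345)))) = -(-4495*(-1/2290) + 1344/((4538*(-1/4345)))) = -(899/458 + 1344/(-4538/4345)) = -(899/458 + 1344*(-4345/4538)) = -(899/458 - 2919840/2269) = -1*(-1335246889/1039202) = 1335246889/1039202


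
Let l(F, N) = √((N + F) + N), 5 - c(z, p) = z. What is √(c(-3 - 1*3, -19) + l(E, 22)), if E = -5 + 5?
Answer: √(11 + 2*√11) ≈ 4.1992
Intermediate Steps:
c(z, p) = 5 - z
E = 0
l(F, N) = √(F + 2*N) (l(F, N) = √((F + N) + N) = √(F + 2*N))
√(c(-3 - 1*3, -19) + l(E, 22)) = √((5 - (-3 - 1*3)) + √(0 + 2*22)) = √((5 - (-3 - 3)) + √(0 + 44)) = √((5 - 1*(-6)) + √44) = √((5 + 6) + 2*√11) = √(11 + 2*√11)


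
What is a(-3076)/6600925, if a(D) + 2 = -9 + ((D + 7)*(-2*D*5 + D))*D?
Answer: 52268742977/1320185 ≈ 39592.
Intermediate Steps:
a(D) = -11 - 9*D²*(7 + D) (a(D) = -2 + (-9 + ((D + 7)*(-2*D*5 + D))*D) = -2 + (-9 + ((7 + D)*(-10*D + D))*D) = -2 + (-9 + ((7 + D)*(-9*D))*D) = -2 + (-9 + (-9*D*(7 + D))*D) = -2 + (-9 - 9*D²*(7 + D)) = -11 - 9*D²*(7 + D))
a(-3076)/6600925 = (-11 - 63*(-3076)² - 9*(-3076)³)/6600925 = (-11 - 63*9461776 - 9*(-29104422976))*(1/6600925) = (-11 - 596091888 + 261939806784)*(1/6600925) = 261343714885*(1/6600925) = 52268742977/1320185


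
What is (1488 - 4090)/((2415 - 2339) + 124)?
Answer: -1301/100 ≈ -13.010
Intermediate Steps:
(1488 - 4090)/((2415 - 2339) + 124) = -2602/(76 + 124) = -2602/200 = -2602*1/200 = -1301/100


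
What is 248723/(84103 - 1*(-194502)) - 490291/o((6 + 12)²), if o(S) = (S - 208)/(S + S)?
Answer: -22128791683943/8079545 ≈ -2.7389e+6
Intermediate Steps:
o(S) = (-208 + S)/(2*S) (o(S) = (-208 + S)/((2*S)) = (-208 + S)*(1/(2*S)) = (-208 + S)/(2*S))
248723/(84103 - 1*(-194502)) - 490291/o((6 + 12)²) = 248723/(84103 - 1*(-194502)) - 490291*2*(6 + 12)²/(-208 + (6 + 12)²) = 248723/(84103 + 194502) - 490291*648/(-208 + 18²) = 248723/278605 - 490291*648/(-208 + 324) = 248723*(1/278605) - 490291/((½)*(1/324)*116) = 248723/278605 - 490291/29/162 = 248723/278605 - 490291*162/29 = 248723/278605 - 79427142/29 = -22128791683943/8079545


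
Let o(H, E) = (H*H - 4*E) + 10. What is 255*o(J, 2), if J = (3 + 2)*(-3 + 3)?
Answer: 510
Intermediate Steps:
J = 0 (J = 5*0 = 0)
o(H, E) = 10 + H² - 4*E (o(H, E) = (H² - 4*E) + 10 = 10 + H² - 4*E)
255*o(J, 2) = 255*(10 + 0² - 4*2) = 255*(10 + 0 - 8) = 255*2 = 510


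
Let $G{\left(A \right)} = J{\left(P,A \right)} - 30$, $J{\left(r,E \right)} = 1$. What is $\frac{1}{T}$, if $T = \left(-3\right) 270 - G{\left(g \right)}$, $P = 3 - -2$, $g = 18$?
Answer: $- \frac{1}{781} \approx -0.0012804$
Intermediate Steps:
$P = 5$ ($P = 3 + 2 = 5$)
$G{\left(A \right)} = -29$ ($G{\left(A \right)} = 1 - 30 = -29$)
$T = -781$ ($T = \left(-3\right) 270 - -29 = -810 + 29 = -781$)
$\frac{1}{T} = \frac{1}{-781} = - \frac{1}{781}$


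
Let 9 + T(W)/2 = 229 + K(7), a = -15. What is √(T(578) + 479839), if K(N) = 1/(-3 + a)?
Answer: √4322510/3 ≈ 693.02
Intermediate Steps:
K(N) = -1/18 (K(N) = 1/(-3 - 15) = 1/(-18) = -1/18)
T(W) = 3959/9 (T(W) = -18 + 2*(229 - 1/18) = -18 + 2*(4121/18) = -18 + 4121/9 = 3959/9)
√(T(578) + 479839) = √(3959/9 + 479839) = √(4322510/9) = √4322510/3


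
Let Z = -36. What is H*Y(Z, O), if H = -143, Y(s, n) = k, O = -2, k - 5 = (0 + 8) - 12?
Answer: -143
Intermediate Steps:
k = 1 (k = 5 + ((0 + 8) - 12) = 5 + (8 - 12) = 5 - 4 = 1)
Y(s, n) = 1
H*Y(Z, O) = -143*1 = -143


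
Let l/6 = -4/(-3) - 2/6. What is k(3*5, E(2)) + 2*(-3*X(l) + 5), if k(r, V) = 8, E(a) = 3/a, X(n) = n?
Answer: -18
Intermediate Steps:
l = 6 (l = 6*(-4/(-3) - 2/6) = 6*(-4*(-⅓) - 2*⅙) = 6*(4/3 - ⅓) = 6*1 = 6)
k(3*5, E(2)) + 2*(-3*X(l) + 5) = 8 + 2*(-3*6 + 5) = 8 + 2*(-18 + 5) = 8 + 2*(-13) = 8 - 26 = -18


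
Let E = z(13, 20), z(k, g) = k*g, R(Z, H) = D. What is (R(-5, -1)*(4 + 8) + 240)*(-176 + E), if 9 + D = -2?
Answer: 9072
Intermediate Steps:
D = -11 (D = -9 - 2 = -11)
R(Z, H) = -11
z(k, g) = g*k
E = 260 (E = 20*13 = 260)
(R(-5, -1)*(4 + 8) + 240)*(-176 + E) = (-11*(4 + 8) + 240)*(-176 + 260) = (-11*12 + 240)*84 = (-132 + 240)*84 = 108*84 = 9072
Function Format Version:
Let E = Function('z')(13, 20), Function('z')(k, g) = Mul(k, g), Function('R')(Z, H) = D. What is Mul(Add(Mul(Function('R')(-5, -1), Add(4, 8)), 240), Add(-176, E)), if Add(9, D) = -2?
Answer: 9072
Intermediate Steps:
D = -11 (D = Add(-9, -2) = -11)
Function('R')(Z, H) = -11
Function('z')(k, g) = Mul(g, k)
E = 260 (E = Mul(20, 13) = 260)
Mul(Add(Mul(Function('R')(-5, -1), Add(4, 8)), 240), Add(-176, E)) = Mul(Add(Mul(-11, Add(4, 8)), 240), Add(-176, 260)) = Mul(Add(Mul(-11, 12), 240), 84) = Mul(Add(-132, 240), 84) = Mul(108, 84) = 9072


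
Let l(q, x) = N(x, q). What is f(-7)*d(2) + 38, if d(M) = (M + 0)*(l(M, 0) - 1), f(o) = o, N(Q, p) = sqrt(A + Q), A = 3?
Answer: 52 - 14*sqrt(3) ≈ 27.751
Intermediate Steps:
N(Q, p) = sqrt(3 + Q)
l(q, x) = sqrt(3 + x)
d(M) = M*(-1 + sqrt(3)) (d(M) = (M + 0)*(sqrt(3 + 0) - 1) = M*(sqrt(3) - 1) = M*(-1 + sqrt(3)))
f(-7)*d(2) + 38 = -14*(-1 + sqrt(3)) + 38 = -7*(-2 + 2*sqrt(3)) + 38 = (14 - 14*sqrt(3)) + 38 = 52 - 14*sqrt(3)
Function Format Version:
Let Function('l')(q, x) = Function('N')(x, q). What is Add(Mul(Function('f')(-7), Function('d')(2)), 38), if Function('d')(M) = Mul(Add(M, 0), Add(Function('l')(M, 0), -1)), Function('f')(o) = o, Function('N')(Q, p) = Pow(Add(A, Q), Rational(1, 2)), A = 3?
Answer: Add(52, Mul(-14, Pow(3, Rational(1, 2)))) ≈ 27.751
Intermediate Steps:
Function('N')(Q, p) = Pow(Add(3, Q), Rational(1, 2))
Function('l')(q, x) = Pow(Add(3, x), Rational(1, 2))
Function('d')(M) = Mul(M, Add(-1, Pow(3, Rational(1, 2)))) (Function('d')(M) = Mul(Add(M, 0), Add(Pow(Add(3, 0), Rational(1, 2)), -1)) = Mul(M, Add(Pow(3, Rational(1, 2)), -1)) = Mul(M, Add(-1, Pow(3, Rational(1, 2)))))
Add(Mul(Function('f')(-7), Function('d')(2)), 38) = Add(Mul(-7, Mul(2, Add(-1, Pow(3, Rational(1, 2))))), 38) = Add(Mul(-7, Add(-2, Mul(2, Pow(3, Rational(1, 2))))), 38) = Add(Add(14, Mul(-14, Pow(3, Rational(1, 2)))), 38) = Add(52, Mul(-14, Pow(3, Rational(1, 2))))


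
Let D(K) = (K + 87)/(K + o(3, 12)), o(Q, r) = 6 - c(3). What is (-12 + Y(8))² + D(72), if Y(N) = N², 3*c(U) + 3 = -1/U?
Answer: 1926679/712 ≈ 2706.0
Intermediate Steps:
c(U) = -1 - 1/(3*U) (c(U) = -1 + (-1/U)/3 = -1 - 1/(3*U))
o(Q, r) = 64/9 (o(Q, r) = 6 - (-⅓ - 1*3)/3 = 6 - (-⅓ - 3)/3 = 6 - (-10)/(3*3) = 6 - 1*(-10/9) = 6 + 10/9 = 64/9)
D(K) = (87 + K)/(64/9 + K) (D(K) = (K + 87)/(K + 64/9) = (87 + K)/(64/9 + K))
(-12 + Y(8))² + D(72) = (-12 + 8²)² + 9*(87 + 72)/(64 + 9*72) = (-12 + 64)² + 9*159/(64 + 648) = 52² + 9*159/712 = 2704 + 9*(1/712)*159 = 2704 + 1431/712 = 1926679/712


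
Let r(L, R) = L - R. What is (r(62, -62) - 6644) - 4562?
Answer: -11082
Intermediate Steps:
(r(62, -62) - 6644) - 4562 = ((62 - 1*(-62)) - 6644) - 4562 = ((62 + 62) - 6644) - 4562 = (124 - 6644) - 4562 = -6520 - 4562 = -11082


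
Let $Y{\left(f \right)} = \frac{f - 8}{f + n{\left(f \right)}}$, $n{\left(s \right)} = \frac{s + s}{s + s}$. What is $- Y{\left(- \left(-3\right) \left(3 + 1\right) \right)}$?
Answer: $- \frac{4}{13} \approx -0.30769$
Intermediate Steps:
$n{\left(s \right)} = 1$ ($n{\left(s \right)} = \frac{2 s}{2 s} = 2 s \frac{1}{2 s} = 1$)
$Y{\left(f \right)} = \frac{-8 + f}{1 + f}$ ($Y{\left(f \right)} = \frac{f - 8}{f + 1} = \frac{-8 + f}{1 + f}$)
$- Y{\left(- \left(-3\right) \left(3 + 1\right) \right)} = - \frac{-8 - - 3 \left(3 + 1\right)}{1 - - 3 \left(3 + 1\right)} = - \frac{-8 - \left(-3\right) 4}{1 - \left(-3\right) 4} = - \frac{-8 - -12}{1 - -12} = - \frac{-8 + 12}{1 + 12} = - \frac{4}{13}$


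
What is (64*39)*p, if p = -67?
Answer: -167232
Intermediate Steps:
(64*39)*p = (64*39)*(-67) = 2496*(-67) = -167232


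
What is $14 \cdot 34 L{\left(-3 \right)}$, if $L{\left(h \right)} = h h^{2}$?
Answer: $-12852$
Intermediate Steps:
$L{\left(h \right)} = h^{3}$
$14 \cdot 34 L{\left(-3 \right)} = 14 \cdot 34 \left(-3\right)^{3} = 476 \left(-27\right) = -12852$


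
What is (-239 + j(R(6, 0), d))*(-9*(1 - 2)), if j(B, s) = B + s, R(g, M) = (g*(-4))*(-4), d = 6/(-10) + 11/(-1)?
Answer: -6957/5 ≈ -1391.4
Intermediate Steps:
d = -58/5 (d = 6*(-1/10) + 11*(-1) = -3/5 - 11 = -58/5 ≈ -11.600)
R(g, M) = 16*g (R(g, M) = -4*g*(-4) = 16*g)
(-239 + j(R(6, 0), d))*(-9*(1 - 2)) = (-239 + (16*6 - 58/5))*(-9*(1 - 2)) = (-239 + (96 - 58/5))*(-9*(-1)) = (-239 + 422/5)*9 = -773/5*9 = -6957/5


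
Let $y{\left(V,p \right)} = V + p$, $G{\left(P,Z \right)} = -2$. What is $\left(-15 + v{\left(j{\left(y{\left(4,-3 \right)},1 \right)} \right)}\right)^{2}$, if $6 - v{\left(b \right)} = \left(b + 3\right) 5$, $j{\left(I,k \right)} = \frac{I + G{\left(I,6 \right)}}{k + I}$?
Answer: $\frac{1849}{4} \approx 462.25$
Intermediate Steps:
$j{\left(I,k \right)} = \frac{-2 + I}{I + k}$ ($j{\left(I,k \right)} = \frac{I - 2}{k + I} = \frac{-2 + I}{I + k}$)
$v{\left(b \right)} = -9 - 5 b$ ($v{\left(b \right)} = 6 - \left(b + 3\right) 5 = 6 - \left(3 + b\right) 5 = 6 - \left(15 + 5 b\right) = -9 - 5 b$)
$\left(-15 + v{\left(j{\left(y{\left(4,-3 \right)},1 \right)} \right)}\right)^{2} = \left(-15 - \left(9 + 5 \frac{-2 + \left(4 - 3\right)}{\left(4 - 3\right) + 1}\right)\right)^{2} = \left(-15 - \left(9 + 5 \frac{-2 + 1}{1 + 1}\right)\right)^{2} = \left(-15 - \left(9 + 5 \cdot \frac{1}{2} \left(-1\right)\right)\right)^{2} = \left(-15 - \frac{13}{2}\right)^{2} = \left(- \frac{43}{2}\right)^{2} = \frac{1849}{4}$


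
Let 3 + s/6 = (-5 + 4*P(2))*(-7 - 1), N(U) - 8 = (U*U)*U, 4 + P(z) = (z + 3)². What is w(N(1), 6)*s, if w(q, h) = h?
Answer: -22860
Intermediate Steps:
P(z) = -4 + (3 + z)² (P(z) = -4 + (z + 3)² = -4 + (3 + z)²)
N(U) = 8 + U³ (N(U) = 8 + (U*U)*U = 8 + U²*U = 8 + U³)
s = -3810 (s = -18 + 6*((-5 + 4*(-4 + (3 + 2)²))*(-7 - 1)) = -18 + 6*((-5 + 4*(-4 + 5²))*(-8)) = -18 + 6*((-5 + 4*(-4 + 25))*(-8)) = -18 + 6*((-5 + 4*21)*(-8)) = -18 + 6*((-5 + 84)*(-8)) = -18 + 6*(79*(-8)) = -18 + 6*(-632) = -18 - 3792 = -3810)
w(N(1), 6)*s = 6*(-3810) = -22860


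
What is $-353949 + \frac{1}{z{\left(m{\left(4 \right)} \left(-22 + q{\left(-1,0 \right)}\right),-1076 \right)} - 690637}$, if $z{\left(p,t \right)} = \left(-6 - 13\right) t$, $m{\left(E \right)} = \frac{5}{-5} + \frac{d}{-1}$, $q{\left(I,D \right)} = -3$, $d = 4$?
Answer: $- \frac{237214142158}{670193} \approx -3.5395 \cdot 10^{5}$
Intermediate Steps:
$m{\left(E \right)} = -5$ ($m{\left(E \right)} = \frac{5}{-5} + \frac{4}{-1} = 5 \left(- \frac{1}{5}\right) + 4 \left(-1\right) = -1 - 4 = -5$)
$z{\left(p,t \right)} = - 19 t$
$-353949 + \frac{1}{z{\left(m{\left(4 \right)} \left(-22 + q{\left(-1,0 \right)}\right),-1076 \right)} - 690637} = -353949 + \frac{1}{\left(-19\right) \left(-1076\right) - 690637} = -353949 + \frac{1}{20444 - 690637} = -353949 + \frac{1}{-670193} = -353949 - \frac{1}{670193} = - \frac{237214142158}{670193}$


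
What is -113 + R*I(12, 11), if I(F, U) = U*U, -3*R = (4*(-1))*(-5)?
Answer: -2759/3 ≈ -919.67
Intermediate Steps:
R = -20/3 (R = -4*(-1)*(-5)/3 = -(-4)*(-5)/3 = -⅓*20 = -20/3 ≈ -6.6667)
I(F, U) = U²
-113 + R*I(12, 11) = -113 - 20/3*11² = -113 - 20/3*121 = -113 - 2420/3 = -2759/3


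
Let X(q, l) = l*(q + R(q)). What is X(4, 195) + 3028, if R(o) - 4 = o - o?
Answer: 4588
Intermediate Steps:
R(o) = 4 (R(o) = 4 + (o - o) = 4 + 0 = 4)
X(q, l) = l*(4 + q) (X(q, l) = l*(q + 4) = l*(4 + q))
X(4, 195) + 3028 = 195*(4 + 4) + 3028 = 195*8 + 3028 = 1560 + 3028 = 4588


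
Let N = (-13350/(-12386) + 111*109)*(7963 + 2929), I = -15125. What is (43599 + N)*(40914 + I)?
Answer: 21055958914688139/6193 ≈ 3.4000e+12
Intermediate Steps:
N = 816200537544/6193 (N = (-13350*(-1/12386) + 12099)*10892 = (6675/6193 + 12099)*10892 = (74935782/6193)*10892 = 816200537544/6193 ≈ 1.3179e+8)
(43599 + N)*(40914 + I) = (43599 + 816200537544/6193)*(40914 - 15125) = (816470546151/6193)*25789 = 21055958914688139/6193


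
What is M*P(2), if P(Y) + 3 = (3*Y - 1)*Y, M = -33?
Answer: -231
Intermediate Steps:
P(Y) = -3 + Y*(-1 + 3*Y) (P(Y) = -3 + (3*Y - 1)*Y = -3 + (-1 + 3*Y)*Y = -3 + Y*(-1 + 3*Y))
M*P(2) = -33*(-3 - 1*2 + 3*2**2) = -33*(-3 - 2 + 3*4) = -33*(-3 - 2 + 12) = -33*7 = -231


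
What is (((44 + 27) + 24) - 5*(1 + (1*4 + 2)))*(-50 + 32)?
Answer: -1080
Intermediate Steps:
(((44 + 27) + 24) - 5*(1 + (1*4 + 2)))*(-50 + 32) = ((71 + 24) - 5*(1 + (4 + 2)))*(-18) = (95 - 5*(1 + 6))*(-18) = (95 - 5*7)*(-18) = (95 - 35)*(-18) = 60*(-18) = -1080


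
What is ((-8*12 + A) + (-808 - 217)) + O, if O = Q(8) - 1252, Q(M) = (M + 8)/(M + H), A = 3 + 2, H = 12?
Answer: -11836/5 ≈ -2367.2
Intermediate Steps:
A = 5
Q(M) = (8 + M)/(12 + M) (Q(M) = (M + 8)/(M + 12) = (8 + M)/(12 + M))
O = -6256/5 (O = (8 + 8)/(12 + 8) - 1252 = 16/20 - 1252 = (1/20)*16 - 1252 = 4/5 - 1252 = -6256/5 ≈ -1251.2)
((-8*12 + A) + (-808 - 217)) + O = ((-8*12 + 5) + (-808 - 217)) - 6256/5 = ((-96 + 5) - 1025) - 6256/5 = (-91 - 1025) - 6256/5 = -1116 - 6256/5 = -11836/5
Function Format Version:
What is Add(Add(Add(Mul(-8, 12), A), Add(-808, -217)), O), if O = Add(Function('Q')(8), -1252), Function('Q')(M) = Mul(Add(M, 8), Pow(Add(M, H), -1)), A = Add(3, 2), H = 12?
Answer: Rational(-11836, 5) ≈ -2367.2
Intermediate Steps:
A = 5
Function('Q')(M) = Mul(Pow(Add(12, M), -1), Add(8, M)) (Function('Q')(M) = Mul(Add(M, 8), Pow(Add(M, 12), -1)) = Mul(Add(8, M), Pow(Add(12, M), -1)) = Mul(Pow(Add(12, M), -1), Add(8, M)))
O = Rational(-6256, 5) (O = Add(Mul(Pow(Add(12, 8), -1), Add(8, 8)), -1252) = Add(Mul(Pow(20, -1), 16), -1252) = Add(Mul(Rational(1, 20), 16), -1252) = Add(Rational(4, 5), -1252) = Rational(-6256, 5) ≈ -1251.2)
Add(Add(Add(Mul(-8, 12), A), Add(-808, -217)), O) = Add(Add(Add(Mul(-8, 12), 5), Add(-808, -217)), Rational(-6256, 5)) = Add(Add(Add(-96, 5), -1025), Rational(-6256, 5)) = Add(Add(-91, -1025), Rational(-6256, 5)) = Add(-1116, Rational(-6256, 5)) = Rational(-11836, 5)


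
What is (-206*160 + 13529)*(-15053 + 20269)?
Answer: -101352096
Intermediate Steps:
(-206*160 + 13529)*(-15053 + 20269) = (-32960 + 13529)*5216 = -19431*5216 = -101352096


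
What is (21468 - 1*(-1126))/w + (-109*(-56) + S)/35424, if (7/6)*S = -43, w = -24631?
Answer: -2278255211/3053849904 ≈ -0.74603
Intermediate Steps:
S = -258/7 (S = (6/7)*(-43) = -258/7 ≈ -36.857)
(21468 - 1*(-1126))/w + (-109*(-56) + S)/35424 = (21468 - 1*(-1126))/(-24631) + (-109*(-56) - 258/7)/35424 = (21468 + 1126)*(-1/24631) + (6104 - 258/7)*(1/35424) = 22594*(-1/24631) + (42470/7)*(1/35424) = -22594/24631 + 21235/123984 = -2278255211/3053849904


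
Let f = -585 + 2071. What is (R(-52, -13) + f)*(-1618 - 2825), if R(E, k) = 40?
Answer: -6780018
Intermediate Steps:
f = 1486
(R(-52, -13) + f)*(-1618 - 2825) = (40 + 1486)*(-1618 - 2825) = 1526*(-4443) = -6780018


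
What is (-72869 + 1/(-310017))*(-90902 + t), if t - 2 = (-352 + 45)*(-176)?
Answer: 832871301639832/310017 ≈ 2.6865e+9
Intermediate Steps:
t = 54034 (t = 2 + (-352 + 45)*(-176) = 2 - 307*(-176) = 2 + 54032 = 54034)
(-72869 + 1/(-310017))*(-90902 + t) = (-72869 + 1/(-310017))*(-90902 + 54034) = (-72869 - 1/310017)*(-36868) = -22590628774/310017*(-36868) = 832871301639832/310017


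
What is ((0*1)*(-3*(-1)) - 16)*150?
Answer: -2400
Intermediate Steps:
((0*1)*(-3*(-1)) - 16)*150 = (0*3 - 16)*150 = (0 - 16)*150 = -16*150 = -2400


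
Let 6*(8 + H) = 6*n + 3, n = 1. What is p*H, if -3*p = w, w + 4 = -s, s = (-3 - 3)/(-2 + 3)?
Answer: 13/3 ≈ 4.3333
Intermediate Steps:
s = -6 (s = -6/1 = -6*1 = -6)
w = 2 (w = -4 - 1*(-6) = -4 + 6 = 2)
p = -2/3 (p = -1/3*2 = -2/3 ≈ -0.66667)
H = -13/2 (H = -8 + (6*1 + 3)/6 = -8 + (6 + 3)/6 = -8 + (1/6)*9 = -8 + 3/2 = -13/2 ≈ -6.5000)
p*H = -2/3*(-13/2) = 13/3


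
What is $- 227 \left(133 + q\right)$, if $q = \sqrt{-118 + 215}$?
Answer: $-30191 - 227 \sqrt{97} \approx -32427.0$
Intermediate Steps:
$q = \sqrt{97} \approx 9.8489$
$- 227 \left(133 + q\right) = - 227 \left(133 + \sqrt{97}\right) = -30191 - 227 \sqrt{97}$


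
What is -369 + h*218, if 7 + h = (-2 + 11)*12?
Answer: 21649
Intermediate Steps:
h = 101 (h = -7 + (-2 + 11)*12 = -7 + 9*12 = -7 + 108 = 101)
-369 + h*218 = -369 + 101*218 = -369 + 22018 = 21649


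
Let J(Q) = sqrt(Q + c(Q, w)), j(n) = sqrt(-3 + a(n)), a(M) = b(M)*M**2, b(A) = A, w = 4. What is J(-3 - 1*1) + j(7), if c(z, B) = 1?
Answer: 2*sqrt(85) + I*sqrt(3) ≈ 18.439 + 1.732*I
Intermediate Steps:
a(M) = M**3 (a(M) = M*M**2 = M**3)
j(n) = sqrt(-3 + n**3)
J(Q) = sqrt(1 + Q) (J(Q) = sqrt(Q + 1) = sqrt(1 + Q))
J(-3 - 1*1) + j(7) = sqrt(1 + (-3 - 1*1)) + sqrt(-3 + 7**3) = sqrt(1 + (-3 - 1)) + sqrt(-3 + 343) = sqrt(1 - 4) + sqrt(340) = sqrt(-3) + 2*sqrt(85) = I*sqrt(3) + 2*sqrt(85) = 2*sqrt(85) + I*sqrt(3)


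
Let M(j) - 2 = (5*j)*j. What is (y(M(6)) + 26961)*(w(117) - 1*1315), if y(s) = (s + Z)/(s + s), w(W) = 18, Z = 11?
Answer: -12728754109/364 ≈ -3.4969e+7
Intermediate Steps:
M(j) = 2 + 5*j² (M(j) = 2 + (5*j)*j = 2 + 5*j²)
y(s) = (11 + s)/(2*s) (y(s) = (s + 11)/(s + s) = (11 + s)/((2*s)) = (11 + s)*(1/(2*s)) = (11 + s)/(2*s))
(y(M(6)) + 26961)*(w(117) - 1*1315) = ((11 + (2 + 5*6²))/(2*(2 + 5*6²)) + 26961)*(18 - 1*1315) = ((11 + (2 + 5*36))/(2*(2 + 5*36)) + 26961)*(18 - 1315) = ((11 + (2 + 180))/(2*(2 + 180)) + 26961)*(-1297) = ((½)*(11 + 182)/182 + 26961)*(-1297) = ((½)*(1/182)*193 + 26961)*(-1297) = (193/364 + 26961)*(-1297) = (9813997/364)*(-1297) = -12728754109/364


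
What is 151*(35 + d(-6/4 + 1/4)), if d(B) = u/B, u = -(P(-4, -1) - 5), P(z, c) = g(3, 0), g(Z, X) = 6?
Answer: 27029/5 ≈ 5405.8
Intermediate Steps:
P(z, c) = 6
u = -1 (u = -(6 - 5) = -1*1 = -1)
d(B) = -1/B
151*(35 + d(-6/4 + 1/4)) = 151*(35 - 1/(-6/4 + 1/4)) = 151*(35 - 1/(-6*1/4 + 1*(1/4))) = 151*(35 - 1/(-3/2 + 1/4)) = 151*(35 - 1/(-5/4)) = 151*(35 - 1*(-4/5)) = 151*(35 + 4/5) = 151*(179/5) = 27029/5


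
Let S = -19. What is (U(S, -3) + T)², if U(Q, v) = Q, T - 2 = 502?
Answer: 235225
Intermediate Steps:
T = 504 (T = 2 + 502 = 504)
(U(S, -3) + T)² = (-19 + 504)² = 485² = 235225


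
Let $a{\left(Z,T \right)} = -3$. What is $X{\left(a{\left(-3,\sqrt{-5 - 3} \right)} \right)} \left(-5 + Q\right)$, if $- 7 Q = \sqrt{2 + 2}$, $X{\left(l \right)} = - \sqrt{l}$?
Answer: $\frac{37 i \sqrt{3}}{7} \approx 9.1551 i$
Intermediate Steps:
$Q = - \frac{2}{7}$ ($Q = - \frac{\sqrt{2 + 2}}{7} = - \frac{\sqrt{4}}{7} = \left(- \frac{1}{7}\right) 2 = - \frac{2}{7} \approx -0.28571$)
$X{\left(a{\left(-3,\sqrt{-5 - 3} \right)} \right)} \left(-5 + Q\right) = - \sqrt{-3} \left(-5 - \frac{2}{7}\right) = - i \sqrt{3} \left(- \frac{37}{7}\right) = \frac{37 i \sqrt{3}}{7}$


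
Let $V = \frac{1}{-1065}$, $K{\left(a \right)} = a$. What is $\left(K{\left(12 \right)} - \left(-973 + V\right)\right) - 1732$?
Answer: $- \frac{795554}{1065} \approx -747.0$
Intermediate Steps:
$V = - \frac{1}{1065} \approx -0.00093897$
$\left(K{\left(12 \right)} - \left(-973 + V\right)\right) - 1732 = \left(12 - \left(-973 - \frac{1}{1065}\right)\right) - 1732 = \left(12 - - \frac{1036246}{1065}\right) - 1732 = \left(12 + \frac{1036246}{1065}\right) - 1732 = \frac{1049026}{1065} - 1732 = - \frac{795554}{1065}$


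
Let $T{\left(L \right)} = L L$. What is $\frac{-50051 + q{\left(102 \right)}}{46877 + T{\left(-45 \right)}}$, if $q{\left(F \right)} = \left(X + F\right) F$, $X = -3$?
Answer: $- \frac{39953}{48902} \approx -0.817$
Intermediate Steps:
$T{\left(L \right)} = L^{2}$
$q{\left(F \right)} = F \left(-3 + F\right)$ ($q{\left(F \right)} = \left(-3 + F\right) F = F \left(-3 + F\right)$)
$\frac{-50051 + q{\left(102 \right)}}{46877 + T{\left(-45 \right)}} = \frac{-50051 + 102 \left(-3 + 102\right)}{46877 + \left(-45\right)^{2}} = \frac{-50051 + 102 \cdot 99}{46877 + 2025} = \frac{-50051 + 10098}{48902} = \left(-39953\right) \frac{1}{48902} = - \frac{39953}{48902}$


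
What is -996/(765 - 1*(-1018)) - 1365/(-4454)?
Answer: -2002389/7941482 ≈ -0.25214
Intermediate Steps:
-996/(765 - 1*(-1018)) - 1365/(-4454) = -996/(765 + 1018) - 1365*(-1/4454) = -996/1783 + 1365/4454 = -2002389/7941482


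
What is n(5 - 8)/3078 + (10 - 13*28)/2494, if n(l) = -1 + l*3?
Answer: -278638/1919133 ≈ -0.14519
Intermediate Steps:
n(l) = -1 + 3*l
n(5 - 8)/3078 + (10 - 13*28)/2494 = (-1 + 3*(5 - 8))/3078 + (10 - 13*28)/2494 = (-1 + 3*(-3))*(1/3078) + (10 - 364)*(1/2494) = (-1 - 9)*(1/3078) - 354*1/2494 = -10*1/3078 - 177/1247 = -5/1539 - 177/1247 = -278638/1919133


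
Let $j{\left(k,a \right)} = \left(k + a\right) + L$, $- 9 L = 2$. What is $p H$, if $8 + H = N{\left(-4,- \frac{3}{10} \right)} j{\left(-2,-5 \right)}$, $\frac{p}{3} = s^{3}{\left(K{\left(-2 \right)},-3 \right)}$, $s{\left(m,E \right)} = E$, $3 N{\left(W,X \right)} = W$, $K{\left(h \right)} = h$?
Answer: $-132$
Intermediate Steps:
$L = - \frac{2}{9}$ ($L = \left(- \frac{1}{9}\right) 2 = - \frac{2}{9} \approx -0.22222$)
$N{\left(W,X \right)} = \frac{W}{3}$
$j{\left(k,a \right)} = - \frac{2}{9} + a + k$ ($j{\left(k,a \right)} = \left(k + a\right) - \frac{2}{9} = \left(a + k\right) - \frac{2}{9} = - \frac{2}{9} + a + k$)
$p = -81$ ($p = 3 \left(-3\right)^{3} = 3 \left(-27\right) = -81$)
$H = \frac{44}{27}$ ($H = -8 + \frac{1}{3} \left(-4\right) \left(- \frac{2}{9} - 5 - 2\right) = -8 - - \frac{260}{27} = -8 + \frac{260}{27} = \frac{44}{27} \approx 1.6296$)
$p H = \left(-81\right) \frac{44}{27} = -132$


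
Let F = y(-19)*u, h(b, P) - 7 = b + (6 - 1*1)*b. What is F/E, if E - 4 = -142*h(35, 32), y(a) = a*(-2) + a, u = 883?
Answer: -16777/30810 ≈ -0.54453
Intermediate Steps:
y(a) = -a (y(a) = -2*a + a = -a)
h(b, P) = 7 + 6*b (h(b, P) = 7 + (b + (6 - 1*1)*b) = 7 + (b + (6 - 1)*b) = 7 + (b + 5*b) = 7 + 6*b)
F = 16777 (F = -1*(-19)*883 = 19*883 = 16777)
E = -30810 (E = 4 - 142*(7 + 6*35) = 4 - 142*(7 + 210) = 4 - 142*217 = 4 - 30814 = -30810)
F/E = 16777/(-30810) = 16777*(-1/30810) = -16777/30810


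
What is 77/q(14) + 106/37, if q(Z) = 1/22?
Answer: 62784/37 ≈ 1696.9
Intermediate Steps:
q(Z) = 1/22
77/q(14) + 106/37 = 77/(1/22) + 106/37 = 77*22 + 106*(1/37) = 1694 + 106/37 = 62784/37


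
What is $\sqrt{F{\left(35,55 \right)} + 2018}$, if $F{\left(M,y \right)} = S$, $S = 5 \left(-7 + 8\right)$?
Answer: $17 \sqrt{7} \approx 44.978$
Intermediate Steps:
$S = 5$ ($S = 5 \cdot 1 = 5$)
$F{\left(M,y \right)} = 5$
$\sqrt{F{\left(35,55 \right)} + 2018} = \sqrt{5 + 2018} = \sqrt{2023} = 17 \sqrt{7}$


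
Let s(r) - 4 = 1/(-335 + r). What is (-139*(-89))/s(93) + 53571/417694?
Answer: 1250536581865/403910098 ≈ 3096.1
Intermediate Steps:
s(r) = 4 + 1/(-335 + r)
(-139*(-89))/s(93) + 53571/417694 = (-139*(-89))/(((-1339 + 4*93)/(-335 + 93))) + 53571/417694 = 12371/(((-1339 + 372)/(-242))) + 53571*(1/417694) = 12371/((-1/242*(-967))) + 53571/417694 = 12371/(967/242) + 53571/417694 = 12371*(242/967) + 53571/417694 = 2993782/967 + 53571/417694 = 1250536581865/403910098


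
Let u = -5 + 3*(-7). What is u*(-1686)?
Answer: 43836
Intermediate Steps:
u = -26 (u = -5 - 21 = -26)
u*(-1686) = -26*(-1686) = 43836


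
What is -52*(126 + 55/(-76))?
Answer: -123773/19 ≈ -6514.4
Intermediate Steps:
-52*(126 + 55/(-76)) = -52*(126 + 55*(-1/76)) = -52*(126 - 55/76) = -52*9521/76 = -123773/19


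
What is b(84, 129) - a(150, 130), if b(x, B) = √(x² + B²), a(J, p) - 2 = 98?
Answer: -100 + 3*√2633 ≈ 53.938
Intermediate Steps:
a(J, p) = 100 (a(J, p) = 2 + 98 = 100)
b(x, B) = √(B² + x²)
b(84, 129) - a(150, 130) = √(129² + 84²) - 1*100 = √(16641 + 7056) - 100 = √23697 - 100 = 3*√2633 - 100 = -100 + 3*√2633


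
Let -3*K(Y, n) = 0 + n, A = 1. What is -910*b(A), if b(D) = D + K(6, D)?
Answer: -1820/3 ≈ -606.67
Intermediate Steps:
K(Y, n) = -n/3 (K(Y, n) = -(0 + n)/3 = -n/3)
b(D) = 2*D/3 (b(D) = D - D/3 = 2*D/3)
-910*b(A) = -1820/3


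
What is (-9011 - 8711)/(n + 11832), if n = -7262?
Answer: -8861/2285 ≈ -3.8779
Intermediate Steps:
(-9011 - 8711)/(n + 11832) = (-9011 - 8711)/(-7262 + 11832) = -17722/4570 = -17722*1/4570 = -8861/2285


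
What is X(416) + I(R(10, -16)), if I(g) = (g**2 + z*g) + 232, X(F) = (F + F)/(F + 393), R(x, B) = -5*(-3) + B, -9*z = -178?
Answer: 1559959/7281 ≈ 214.25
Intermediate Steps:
z = 178/9 (z = -1/9*(-178) = 178/9 ≈ 19.778)
R(x, B) = 15 + B
X(F) = 2*F/(393 + F) (X(F) = (2*F)/(393 + F) = 2*F/(393 + F))
I(g) = 232 + g**2 + 178*g/9 (I(g) = (g**2 + 178*g/9) + 232 = 232 + g**2 + 178*g/9)
X(416) + I(R(10, -16)) = 2*416/(393 + 416) + (232 + (15 - 16)**2 + 178*(15 - 16)/9) = 2*416/809 + (232 + (-1)**2 + (178/9)*(-1)) = 2*416*(1/809) + (232 + 1 - 178/9) = 832/809 + 1919/9 = 1559959/7281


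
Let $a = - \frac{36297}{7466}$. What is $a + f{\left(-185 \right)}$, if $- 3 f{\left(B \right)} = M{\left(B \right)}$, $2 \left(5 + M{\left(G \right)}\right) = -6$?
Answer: $- \frac{49163}{22398} \approx -2.195$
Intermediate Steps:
$M{\left(G \right)} = -8$ ($M{\left(G \right)} = -5 + \frac{1}{2} \left(-6\right) = -5 - 3 = -8$)
$f{\left(B \right)} = \frac{8}{3}$ ($f{\left(B \right)} = \left(- \frac{1}{3}\right) \left(-8\right) = \frac{8}{3}$)
$a = - \frac{36297}{7466}$ ($a = \left(-36297\right) \frac{1}{7466} = - \frac{36297}{7466} \approx -4.8616$)
$a + f{\left(-185 \right)} = - \frac{36297}{7466} + \frac{8}{3} = - \frac{49163}{22398}$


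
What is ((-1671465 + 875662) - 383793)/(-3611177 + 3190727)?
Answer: 589798/210225 ≈ 2.8056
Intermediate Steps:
((-1671465 + 875662) - 383793)/(-3611177 + 3190727) = (-795803 - 383793)/(-420450) = -1179596*(-1/420450) = 589798/210225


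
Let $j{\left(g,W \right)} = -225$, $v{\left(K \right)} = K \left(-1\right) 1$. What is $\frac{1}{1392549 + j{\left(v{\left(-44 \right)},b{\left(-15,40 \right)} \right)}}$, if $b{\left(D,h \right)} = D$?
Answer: $\frac{1}{1392324} \approx 7.1822 \cdot 10^{-7}$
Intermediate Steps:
$v{\left(K \right)} = - K$ ($v{\left(K \right)} = - K 1 = - K$)
$\frac{1}{1392549 + j{\left(v{\left(-44 \right)},b{\left(-15,40 \right)} \right)}} = \frac{1}{1392549 - 225} = \frac{1}{1392324}$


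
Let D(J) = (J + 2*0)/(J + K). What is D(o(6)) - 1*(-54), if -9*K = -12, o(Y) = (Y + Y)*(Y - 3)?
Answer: 1539/28 ≈ 54.964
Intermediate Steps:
o(Y) = 2*Y*(-3 + Y) (o(Y) = (2*Y)*(-3 + Y) = 2*Y*(-3 + Y))
K = 4/3 (K = -1/9*(-12) = 4/3 ≈ 1.3333)
D(J) = J/(4/3 + J) (D(J) = (J + 2*0)/(J + 4/3) = (J + 0)/(4/3 + J) = J/(4/3 + J))
D(o(6)) - 1*(-54) = 3*(2*6*(-3 + 6))/(4 + 3*(2*6*(-3 + 6))) - 1*(-54) = 3*(2*6*3)/(4 + 3*(2*6*3)) + 54 = 3*36/(4 + 3*36) + 54 = 3*36/(4 + 108) + 54 = 3*36/112 + 54 = 3*36*(1/112) + 54 = 27/28 + 54 = 1539/28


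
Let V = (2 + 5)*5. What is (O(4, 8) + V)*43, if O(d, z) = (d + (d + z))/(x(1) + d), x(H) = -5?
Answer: 817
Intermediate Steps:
V = 35 (V = 7*5 = 35)
O(d, z) = (z + 2*d)/(-5 + d) (O(d, z) = (d + (d + z))/(-5 + d) = (z + 2*d)/(-5 + d))
(O(4, 8) + V)*43 = ((8 + 2*4)/(-5 + 4) + 35)*43 = ((8 + 8)/(-1) + 35)*43 = (-1*16 + 35)*43 = (-16 + 35)*43 = 19*43 = 817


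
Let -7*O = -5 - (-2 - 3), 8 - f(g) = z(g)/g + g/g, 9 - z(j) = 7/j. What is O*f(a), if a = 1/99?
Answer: 0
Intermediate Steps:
z(j) = 9 - 7/j
a = 1/99 ≈ 0.010101
f(g) = 7 - (9 - 7/g)/g (f(g) = 8 - ((9 - 7/g)/g + g/g) = 8 - ((9 - 7/g)/g + 1) = 8 - (1 + (9 - 7/g)/g) = 8 + (-1 - (9 - 7/g)/g) = 7 - (9 - 7/g)/g)
O = 0 (O = -(-5 - (-2 - 3))/7 = -(-5 - 1*(-5))/7 = -(-5 + 5)/7 = -⅐*0 = 0)
O*f(a) = 0*(7 - 9/1/99 + 7/99⁻²) = 0*(7 - 9*99 + 7*9801) = 0*(7 - 891 + 68607) = 0*67723 = 0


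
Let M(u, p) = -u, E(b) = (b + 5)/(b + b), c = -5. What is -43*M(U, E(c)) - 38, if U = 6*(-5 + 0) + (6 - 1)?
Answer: -1113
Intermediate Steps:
U = -25 (U = 6*(-5) + 5 = -30 + 5 = -25)
E(b) = (5 + b)/(2*b) (E(b) = (5 + b)/((2*b)) = (5 + b)*(1/(2*b)) = (5 + b)/(2*b))
-43*M(U, E(c)) - 38 = -(-43)*(-25) - 38 = -43*25 - 38 = -1075 - 38 = -1113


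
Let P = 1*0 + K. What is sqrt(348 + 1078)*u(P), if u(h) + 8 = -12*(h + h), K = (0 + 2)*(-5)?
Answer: 232*sqrt(1426) ≈ 8760.9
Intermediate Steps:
K = -10 (K = 2*(-5) = -10)
P = -10 (P = 1*0 - 10 = 0 - 10 = -10)
u(h) = -8 - 24*h (u(h) = -8 - 12*(h + h) = -8 - 24*h)
sqrt(348 + 1078)*u(P) = sqrt(348 + 1078)*(-8 - 24*(-10)) = sqrt(1426)*(-8 + 240) = sqrt(1426)*232 = 232*sqrt(1426)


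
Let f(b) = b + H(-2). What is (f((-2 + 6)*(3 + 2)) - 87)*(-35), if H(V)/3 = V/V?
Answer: 2240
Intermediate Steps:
H(V) = 3 (H(V) = 3*(V/V) = 3*1 = 3)
f(b) = 3 + b (f(b) = b + 3 = 3 + b)
(f((-2 + 6)*(3 + 2)) - 87)*(-35) = ((3 + (-2 + 6)*(3 + 2)) - 87)*(-35) = ((3 + 4*5) - 87)*(-35) = ((3 + 20) - 87)*(-35) = (23 - 87)*(-35) = -64*(-35) = 2240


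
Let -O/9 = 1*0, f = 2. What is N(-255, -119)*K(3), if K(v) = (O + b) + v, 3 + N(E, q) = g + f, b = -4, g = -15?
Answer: 16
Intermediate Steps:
O = 0 (O = -9*0 = 0)
N(E, q) = -16 (N(E, q) = -3 + (-15 + 2) = -3 - 13 = -16)
K(v) = -4 + v (K(v) = (0 - 4) + v = -4 + v)
N(-255, -119)*K(3) = -16*(-4 + 3) = -16*(-1) = 16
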